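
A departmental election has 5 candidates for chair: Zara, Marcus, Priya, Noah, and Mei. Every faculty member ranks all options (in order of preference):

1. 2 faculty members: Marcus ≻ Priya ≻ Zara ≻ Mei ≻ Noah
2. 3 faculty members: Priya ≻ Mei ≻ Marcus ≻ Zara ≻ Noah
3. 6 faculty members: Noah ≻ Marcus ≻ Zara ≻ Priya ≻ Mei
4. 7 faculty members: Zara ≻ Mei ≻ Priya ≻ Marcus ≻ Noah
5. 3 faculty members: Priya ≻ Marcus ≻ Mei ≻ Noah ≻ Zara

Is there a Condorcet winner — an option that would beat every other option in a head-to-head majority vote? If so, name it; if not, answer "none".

none

Checking pairwise contests:
Marcus beats Zara 14–7.
Priya beats Marcus 13–8.
Zara beats Priya 13–8.
Zara beats Noah 12–9.
Zara beats Mei 15–6.
Every option loses at least one head-to-head, so there is no Condorcet winner.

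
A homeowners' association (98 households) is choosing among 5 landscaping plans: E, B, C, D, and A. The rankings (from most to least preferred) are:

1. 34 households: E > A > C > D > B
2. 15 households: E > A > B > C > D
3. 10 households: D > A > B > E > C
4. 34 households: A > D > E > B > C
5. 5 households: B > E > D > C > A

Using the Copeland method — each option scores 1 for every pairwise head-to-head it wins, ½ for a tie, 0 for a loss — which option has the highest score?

E: beats B, C, D, and A → score 4.
B: beats C; loses to E, D, and A → score 1.
C: ties D; loses to E, B, and A → score 0.5.
D: beats B; ties C; loses to E and A → score 1.5.
A: beats B, C, and D; loses to E → score 3.
E has the best pairwise record.

E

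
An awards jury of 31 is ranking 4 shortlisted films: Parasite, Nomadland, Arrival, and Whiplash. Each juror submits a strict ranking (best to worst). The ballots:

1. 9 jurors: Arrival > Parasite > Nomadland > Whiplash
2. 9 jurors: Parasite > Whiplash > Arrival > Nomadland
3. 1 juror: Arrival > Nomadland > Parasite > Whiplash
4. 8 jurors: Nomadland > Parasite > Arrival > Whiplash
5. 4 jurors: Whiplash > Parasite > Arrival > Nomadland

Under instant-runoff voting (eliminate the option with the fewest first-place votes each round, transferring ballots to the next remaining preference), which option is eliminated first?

Round 1: Parasite 9, Nomadland 8, Arrival 10, Whiplash 4. Eliminate Whiplash.

Whiplash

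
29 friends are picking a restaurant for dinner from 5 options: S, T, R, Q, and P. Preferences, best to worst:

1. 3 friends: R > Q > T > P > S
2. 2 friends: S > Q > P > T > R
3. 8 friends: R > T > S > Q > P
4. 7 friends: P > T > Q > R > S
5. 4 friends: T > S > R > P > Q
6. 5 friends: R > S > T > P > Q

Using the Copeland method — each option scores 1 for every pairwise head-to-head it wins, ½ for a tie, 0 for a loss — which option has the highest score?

S: beats Q and P; loses to T and R → score 2.
T: beats S, Q, and P; loses to R → score 3.
R: beats S, T, Q, and P → score 4.
Q: loses to S, T, R, and P → score 0.
P: beats Q; loses to S, T, and R → score 1.
R has the best pairwise record.

R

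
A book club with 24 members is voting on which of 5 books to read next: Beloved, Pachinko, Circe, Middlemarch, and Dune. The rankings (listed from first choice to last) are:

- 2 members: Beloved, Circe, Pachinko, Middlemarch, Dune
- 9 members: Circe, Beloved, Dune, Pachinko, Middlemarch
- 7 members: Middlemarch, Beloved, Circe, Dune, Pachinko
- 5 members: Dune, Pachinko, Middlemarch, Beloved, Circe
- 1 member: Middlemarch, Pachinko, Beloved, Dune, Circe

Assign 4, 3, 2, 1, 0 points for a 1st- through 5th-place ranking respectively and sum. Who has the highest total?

Beloved

Beloved: 2·4 + 9·3 + 7·3 + 5·1 + 1·2 = 63
Pachinko: 2·2 + 9·1 + 7·0 + 5·3 + 1·3 = 31
Circe: 2·3 + 9·4 + 7·2 + 5·0 + 1·0 = 56
Middlemarch: 2·1 + 9·0 + 7·4 + 5·2 + 1·4 = 44
Dune: 2·0 + 9·2 + 7·1 + 5·4 + 1·1 = 46
Beloved has the highest Borda score (63).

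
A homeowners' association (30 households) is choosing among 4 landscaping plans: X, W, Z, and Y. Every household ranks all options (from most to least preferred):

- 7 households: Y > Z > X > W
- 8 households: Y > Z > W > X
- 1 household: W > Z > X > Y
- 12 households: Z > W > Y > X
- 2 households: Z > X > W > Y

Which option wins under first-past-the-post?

Y

First-place votes: X 0, W 1, Z 14, Y 15.
Y has the most first-place votes.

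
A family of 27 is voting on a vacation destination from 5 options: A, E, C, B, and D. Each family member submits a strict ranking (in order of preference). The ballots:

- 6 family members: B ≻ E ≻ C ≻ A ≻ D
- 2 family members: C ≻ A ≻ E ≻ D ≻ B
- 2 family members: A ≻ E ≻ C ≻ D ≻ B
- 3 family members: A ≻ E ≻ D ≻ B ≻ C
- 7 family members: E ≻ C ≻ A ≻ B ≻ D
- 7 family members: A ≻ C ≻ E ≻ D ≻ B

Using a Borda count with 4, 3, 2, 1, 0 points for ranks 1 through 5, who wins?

A: 6·1 + 2·3 + 2·4 + 3·4 + 7·2 + 7·4 = 74
E: 6·3 + 2·2 + 2·3 + 3·3 + 7·4 + 7·2 = 79
C: 6·2 + 2·4 + 2·2 + 3·0 + 7·3 + 7·3 = 66
B: 6·4 + 2·0 + 2·0 + 3·1 + 7·1 + 7·0 = 34
D: 6·0 + 2·1 + 2·1 + 3·2 + 7·0 + 7·1 = 17
E has the highest Borda score (79).

E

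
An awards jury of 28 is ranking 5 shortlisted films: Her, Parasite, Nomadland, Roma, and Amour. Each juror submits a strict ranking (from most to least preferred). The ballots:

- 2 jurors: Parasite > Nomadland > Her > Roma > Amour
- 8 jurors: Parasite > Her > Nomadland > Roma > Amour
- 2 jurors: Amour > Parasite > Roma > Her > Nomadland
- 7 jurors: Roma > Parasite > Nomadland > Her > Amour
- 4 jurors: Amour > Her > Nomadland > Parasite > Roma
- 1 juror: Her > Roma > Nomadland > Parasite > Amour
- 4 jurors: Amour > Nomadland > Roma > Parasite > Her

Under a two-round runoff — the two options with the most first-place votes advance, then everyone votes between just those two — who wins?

Round 1 first-place votes: Her 1, Parasite 10, Nomadland 0, Roma 7, Amour 10.
Parasite and Amour advance.
Runoff: Parasite is preferred to Amour by 18 voters; Amour by 10.
Parasite wins the runoff.

Parasite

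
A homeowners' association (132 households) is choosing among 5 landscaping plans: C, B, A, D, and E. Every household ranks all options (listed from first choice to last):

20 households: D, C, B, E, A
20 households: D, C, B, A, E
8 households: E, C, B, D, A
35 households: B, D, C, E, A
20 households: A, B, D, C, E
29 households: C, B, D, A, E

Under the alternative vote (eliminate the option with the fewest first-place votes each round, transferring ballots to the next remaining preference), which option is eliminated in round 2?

Round 1: C 29, B 35, A 20, D 40, E 8. Eliminate E.
Round 2: C 37, B 35, A 20, D 40. Eliminate A.

A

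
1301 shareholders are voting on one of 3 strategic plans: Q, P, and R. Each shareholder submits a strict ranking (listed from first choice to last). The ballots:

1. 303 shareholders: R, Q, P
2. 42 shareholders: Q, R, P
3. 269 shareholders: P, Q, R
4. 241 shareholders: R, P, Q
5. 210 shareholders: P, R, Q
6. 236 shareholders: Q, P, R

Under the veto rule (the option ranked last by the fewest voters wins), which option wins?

P

Last-place votes: Q 451, P 345, R 505.
P is ranked last by the fewest voters, so P wins.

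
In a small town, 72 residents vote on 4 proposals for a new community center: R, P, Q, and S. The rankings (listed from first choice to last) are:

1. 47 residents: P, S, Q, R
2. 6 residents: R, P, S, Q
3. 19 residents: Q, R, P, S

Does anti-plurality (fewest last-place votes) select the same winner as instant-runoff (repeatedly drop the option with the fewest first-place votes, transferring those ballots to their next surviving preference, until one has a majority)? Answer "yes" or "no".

yes

Anti-plurality — last-place votes: R 47, P 0, Q 6, S 19. Winner: P.
Instant-runoff — R1 R 6, P 47, Q 19, S 0 (P winner). Winner: P.
The two methods agree.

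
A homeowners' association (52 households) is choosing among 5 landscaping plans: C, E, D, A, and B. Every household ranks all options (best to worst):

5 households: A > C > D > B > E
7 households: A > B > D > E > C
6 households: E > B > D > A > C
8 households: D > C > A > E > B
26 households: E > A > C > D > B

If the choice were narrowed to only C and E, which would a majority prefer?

E

Voters preferring C to E: 13; preferring E to C: 39.
E wins the head-to-head.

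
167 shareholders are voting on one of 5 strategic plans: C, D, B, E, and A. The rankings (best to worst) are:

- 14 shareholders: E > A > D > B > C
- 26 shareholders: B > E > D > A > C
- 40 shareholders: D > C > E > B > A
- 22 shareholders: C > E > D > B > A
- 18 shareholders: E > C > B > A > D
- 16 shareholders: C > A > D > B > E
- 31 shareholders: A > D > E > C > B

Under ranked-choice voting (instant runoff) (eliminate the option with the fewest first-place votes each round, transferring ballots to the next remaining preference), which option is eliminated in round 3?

Round 1: C 38, D 40, B 26, E 32, A 31. Eliminate B.
Round 2: C 38, D 40, E 58, A 31. Eliminate A.
Round 3: C 38, D 71, E 58. Eliminate C.

C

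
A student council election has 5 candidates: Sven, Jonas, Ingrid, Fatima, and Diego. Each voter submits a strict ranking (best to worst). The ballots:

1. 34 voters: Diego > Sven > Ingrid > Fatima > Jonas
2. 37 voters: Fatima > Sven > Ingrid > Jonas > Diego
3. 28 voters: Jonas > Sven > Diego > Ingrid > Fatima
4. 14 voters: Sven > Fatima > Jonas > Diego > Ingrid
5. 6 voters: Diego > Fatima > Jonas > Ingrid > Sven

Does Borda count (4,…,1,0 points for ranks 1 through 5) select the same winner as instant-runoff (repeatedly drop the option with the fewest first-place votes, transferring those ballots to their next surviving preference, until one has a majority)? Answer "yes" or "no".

no

Borda — scores: Sven 353, Jonas 189, Ingrid 176, Fatima 242, Diego 230. Winner: Sven.
Instant-runoff — R1 Sven 14, Jonas 28, Ingrid 0, Fatima 37, Diego 40 (Ingrid out); R2 Sven 14, Jonas 28, Fatima 37, Diego 40 (Sven out); R3 Jonas 28, Fatima 51, Diego 40 (Jonas out); R4 Fatima 51, Diego 68 (Diego winner). Winner: Diego.
The two methods disagree.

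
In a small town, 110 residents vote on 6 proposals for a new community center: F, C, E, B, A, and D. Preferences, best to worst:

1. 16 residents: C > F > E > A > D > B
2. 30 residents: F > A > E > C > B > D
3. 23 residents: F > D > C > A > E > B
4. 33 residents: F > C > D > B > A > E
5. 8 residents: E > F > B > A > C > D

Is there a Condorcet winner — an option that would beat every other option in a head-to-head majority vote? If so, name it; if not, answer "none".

F

F vs C: 94–16 for F.
F vs E: 102–8 for F.
F vs B: 110–0 for F.
F vs A: 110–0 for F.
F vs D: 110–0 for F.
F beats every other option head-to-head.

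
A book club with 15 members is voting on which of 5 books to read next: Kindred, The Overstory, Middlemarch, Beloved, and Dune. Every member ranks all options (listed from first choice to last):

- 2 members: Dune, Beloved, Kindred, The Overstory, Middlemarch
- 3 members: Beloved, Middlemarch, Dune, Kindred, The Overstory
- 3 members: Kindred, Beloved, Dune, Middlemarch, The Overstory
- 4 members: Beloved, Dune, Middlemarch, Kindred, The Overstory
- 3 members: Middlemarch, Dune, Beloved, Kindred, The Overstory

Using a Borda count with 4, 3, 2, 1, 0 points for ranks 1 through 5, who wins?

Kindred: 2·2 + 3·1 + 3·4 + 4·1 + 3·1 = 26
The Overstory: 2·1 + 3·0 + 3·0 + 4·0 + 3·0 = 2
Middlemarch: 2·0 + 3·3 + 3·1 + 4·2 + 3·4 = 32
Beloved: 2·3 + 3·4 + 3·3 + 4·4 + 3·2 = 49
Dune: 2·4 + 3·2 + 3·2 + 4·3 + 3·3 = 41
Beloved has the highest Borda score (49).

Beloved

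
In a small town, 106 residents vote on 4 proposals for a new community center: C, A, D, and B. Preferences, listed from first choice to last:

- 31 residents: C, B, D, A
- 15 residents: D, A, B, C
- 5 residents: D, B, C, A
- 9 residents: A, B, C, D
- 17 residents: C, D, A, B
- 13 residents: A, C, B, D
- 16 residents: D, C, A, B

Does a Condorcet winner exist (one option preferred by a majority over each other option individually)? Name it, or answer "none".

C

C vs A: 69–37 for C.
C vs D: 70–36 for C.
C vs B: 77–29 for C.
C beats every other option head-to-head.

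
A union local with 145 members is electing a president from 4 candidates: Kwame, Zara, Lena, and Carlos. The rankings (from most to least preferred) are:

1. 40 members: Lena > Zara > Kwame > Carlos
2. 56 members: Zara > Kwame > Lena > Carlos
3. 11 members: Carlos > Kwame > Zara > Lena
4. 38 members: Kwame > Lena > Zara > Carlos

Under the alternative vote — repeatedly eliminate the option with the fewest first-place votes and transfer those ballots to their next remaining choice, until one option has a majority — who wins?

Round 1: Kwame 38, Zara 56, Lena 40, Carlos 11. Eliminate Carlos.
Round 2: Kwame 49, Zara 56, Lena 40. Eliminate Lena.
Round 3: Kwame 49, Zara 96. Zara has a majority.

Zara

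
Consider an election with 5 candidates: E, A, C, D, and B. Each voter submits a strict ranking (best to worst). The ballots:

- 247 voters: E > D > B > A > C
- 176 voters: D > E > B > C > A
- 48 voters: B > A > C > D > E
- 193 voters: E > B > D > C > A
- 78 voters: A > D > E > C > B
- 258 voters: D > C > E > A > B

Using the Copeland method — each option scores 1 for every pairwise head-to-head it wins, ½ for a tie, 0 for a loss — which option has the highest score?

E: beats A, C, and B; loses to D → score 3.
A: loses to E, C, D, and B → score 0.
C: beats A; loses to E, D, and B → score 1.
D: beats E, A, C, and B → score 4.
B: beats A and C; loses to E and D → score 2.
D has the best pairwise record.

D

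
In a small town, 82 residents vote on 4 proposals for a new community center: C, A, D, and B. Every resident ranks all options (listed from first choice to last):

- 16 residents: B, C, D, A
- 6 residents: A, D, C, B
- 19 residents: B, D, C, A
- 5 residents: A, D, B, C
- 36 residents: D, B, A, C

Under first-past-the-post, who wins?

First-place votes: C 0, A 11, D 36, B 35.
D has the most first-place votes.

D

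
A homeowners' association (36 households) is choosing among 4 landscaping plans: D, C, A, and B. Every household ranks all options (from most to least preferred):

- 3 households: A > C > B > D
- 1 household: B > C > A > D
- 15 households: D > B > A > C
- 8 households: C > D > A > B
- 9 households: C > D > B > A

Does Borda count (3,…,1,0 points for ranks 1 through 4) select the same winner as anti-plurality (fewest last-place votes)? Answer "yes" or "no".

yes

Borda — scores: D 79, C 59, A 33, B 45. Winner: D.
Anti-plurality — last-place votes: D 4, C 15, A 9, B 8. Winner: D.
The two methods agree.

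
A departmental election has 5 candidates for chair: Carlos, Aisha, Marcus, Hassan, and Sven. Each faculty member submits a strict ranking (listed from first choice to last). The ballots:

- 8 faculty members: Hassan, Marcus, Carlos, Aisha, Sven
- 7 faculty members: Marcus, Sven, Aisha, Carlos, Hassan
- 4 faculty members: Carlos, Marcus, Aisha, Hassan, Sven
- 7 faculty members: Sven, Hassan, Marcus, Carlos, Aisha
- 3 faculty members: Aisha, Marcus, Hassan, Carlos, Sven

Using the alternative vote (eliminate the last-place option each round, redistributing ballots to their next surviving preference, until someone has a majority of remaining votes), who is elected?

Hassan

Round 1: Carlos 4, Aisha 3, Marcus 7, Hassan 8, Sven 7. Eliminate Aisha.
Round 2: Carlos 4, Marcus 10, Hassan 8, Sven 7. Eliminate Carlos.
Round 3: Marcus 14, Hassan 8, Sven 7. Eliminate Sven.
Round 4: Marcus 14, Hassan 15. Hassan has a majority.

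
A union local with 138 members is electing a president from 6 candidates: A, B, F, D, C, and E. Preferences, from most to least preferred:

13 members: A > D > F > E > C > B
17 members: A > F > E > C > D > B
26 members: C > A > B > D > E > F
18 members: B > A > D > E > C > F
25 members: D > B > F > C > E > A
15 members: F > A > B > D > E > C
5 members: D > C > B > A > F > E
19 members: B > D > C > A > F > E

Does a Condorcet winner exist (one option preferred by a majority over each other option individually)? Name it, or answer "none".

Checking pairwise contests:
C beats A 75–63.
A beats B 71–67.
A beats F 98–40.
A beats D 89–49.
B beats C 77–61.
A beats E 113–25.
Every option loses at least one head-to-head, so there is no Condorcet winner.

none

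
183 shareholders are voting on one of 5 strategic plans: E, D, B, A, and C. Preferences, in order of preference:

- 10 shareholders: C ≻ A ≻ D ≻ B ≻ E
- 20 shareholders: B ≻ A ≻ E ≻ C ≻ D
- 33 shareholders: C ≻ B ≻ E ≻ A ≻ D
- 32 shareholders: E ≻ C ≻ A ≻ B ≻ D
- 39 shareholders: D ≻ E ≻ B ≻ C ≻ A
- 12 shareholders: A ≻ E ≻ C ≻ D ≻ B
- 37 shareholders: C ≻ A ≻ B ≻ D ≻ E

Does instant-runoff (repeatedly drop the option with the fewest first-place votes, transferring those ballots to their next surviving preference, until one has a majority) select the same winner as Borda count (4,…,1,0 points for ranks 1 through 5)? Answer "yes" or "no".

no

Instant-runoff — R1 E 32, D 39, B 20, A 12, C 80 (A out); R2 E 44, D 39, B 20, C 80 (B out); R3 E 64, D 39, C 80 (D out); R4 E 103, C 80 (E winner). Winner: E.
Borda — scores: E 387, D 225, B 373, A 346, C 499. Winner: C.
The two methods disagree.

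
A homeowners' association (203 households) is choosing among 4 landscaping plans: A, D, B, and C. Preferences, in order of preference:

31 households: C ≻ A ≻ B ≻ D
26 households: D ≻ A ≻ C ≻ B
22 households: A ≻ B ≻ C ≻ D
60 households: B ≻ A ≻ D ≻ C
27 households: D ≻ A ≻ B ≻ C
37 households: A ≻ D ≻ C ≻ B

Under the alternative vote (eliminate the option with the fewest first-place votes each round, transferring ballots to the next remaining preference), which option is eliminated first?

Round 1: A 59, D 53, B 60, C 31. Eliminate C.

C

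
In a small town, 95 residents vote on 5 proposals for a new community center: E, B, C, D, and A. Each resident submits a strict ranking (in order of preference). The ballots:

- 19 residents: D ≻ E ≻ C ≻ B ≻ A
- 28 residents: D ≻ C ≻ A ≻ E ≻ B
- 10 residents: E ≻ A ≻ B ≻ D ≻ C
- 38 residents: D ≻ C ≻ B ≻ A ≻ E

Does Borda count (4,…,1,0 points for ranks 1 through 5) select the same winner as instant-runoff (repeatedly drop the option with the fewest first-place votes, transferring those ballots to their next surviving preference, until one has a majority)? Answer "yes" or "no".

yes

Borda — scores: E 125, B 115, C 236, D 350, A 124. Winner: D.
Instant-runoff — R1 E 10, B 0, C 0, D 85, A 0 (D winner). Winner: D.
The two methods agree.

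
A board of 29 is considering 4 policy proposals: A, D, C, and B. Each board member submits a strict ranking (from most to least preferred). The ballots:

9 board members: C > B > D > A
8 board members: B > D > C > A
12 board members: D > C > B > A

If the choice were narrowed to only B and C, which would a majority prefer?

Voters preferring B to C: 8; preferring C to B: 21.
C wins the head-to-head.

C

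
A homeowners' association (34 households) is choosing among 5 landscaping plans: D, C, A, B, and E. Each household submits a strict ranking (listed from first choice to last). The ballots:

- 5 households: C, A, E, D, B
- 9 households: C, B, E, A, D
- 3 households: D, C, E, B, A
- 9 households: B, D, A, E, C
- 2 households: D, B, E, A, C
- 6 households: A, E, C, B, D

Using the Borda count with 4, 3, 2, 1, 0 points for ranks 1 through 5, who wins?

B

D: 5·1 + 9·0 + 3·4 + 9·3 + 2·4 + 6·0 = 52
C: 5·4 + 9·4 + 3·3 + 9·0 + 2·0 + 6·2 = 77
A: 5·3 + 9·1 + 3·0 + 9·2 + 2·1 + 6·4 = 68
B: 5·0 + 9·3 + 3·1 + 9·4 + 2·3 + 6·1 = 78
E: 5·2 + 9·2 + 3·2 + 9·1 + 2·2 + 6·3 = 65
B has the highest Borda score (78).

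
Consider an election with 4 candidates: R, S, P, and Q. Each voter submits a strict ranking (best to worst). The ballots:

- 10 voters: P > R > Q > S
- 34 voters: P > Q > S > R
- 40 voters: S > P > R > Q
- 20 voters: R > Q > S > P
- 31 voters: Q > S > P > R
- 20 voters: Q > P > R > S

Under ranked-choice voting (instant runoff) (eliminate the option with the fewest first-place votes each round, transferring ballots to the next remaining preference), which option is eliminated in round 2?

Round 1: R 20, S 40, P 44, Q 51. Eliminate R.
Round 2: S 40, P 44, Q 71. Eliminate S.

S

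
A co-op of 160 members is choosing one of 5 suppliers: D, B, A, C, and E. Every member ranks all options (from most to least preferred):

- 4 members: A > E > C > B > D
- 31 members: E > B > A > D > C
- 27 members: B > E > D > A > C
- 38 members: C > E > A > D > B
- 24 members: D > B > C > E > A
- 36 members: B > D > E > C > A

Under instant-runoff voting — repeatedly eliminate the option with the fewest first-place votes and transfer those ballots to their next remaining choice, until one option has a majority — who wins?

B

Round 1: D 24, B 63, A 4, C 38, E 31. Eliminate A.
Round 2: D 24, B 63, C 38, E 35. Eliminate D.
Round 3: B 87, C 38, E 35. B has a majority.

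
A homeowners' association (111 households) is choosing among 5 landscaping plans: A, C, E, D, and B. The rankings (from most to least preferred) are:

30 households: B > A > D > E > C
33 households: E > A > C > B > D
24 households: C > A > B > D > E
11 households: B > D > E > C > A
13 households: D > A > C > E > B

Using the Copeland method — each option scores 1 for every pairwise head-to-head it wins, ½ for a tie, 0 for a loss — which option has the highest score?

A

A: beats C, E, D, and B → score 4.
C: beats D and B; loses to A and E → score 2.
E: beats C; loses to A, D, and B → score 1.
D: beats E; loses to A, C, and B → score 1.
B: beats E and D; loses to A and C → score 2.
A has the best pairwise record.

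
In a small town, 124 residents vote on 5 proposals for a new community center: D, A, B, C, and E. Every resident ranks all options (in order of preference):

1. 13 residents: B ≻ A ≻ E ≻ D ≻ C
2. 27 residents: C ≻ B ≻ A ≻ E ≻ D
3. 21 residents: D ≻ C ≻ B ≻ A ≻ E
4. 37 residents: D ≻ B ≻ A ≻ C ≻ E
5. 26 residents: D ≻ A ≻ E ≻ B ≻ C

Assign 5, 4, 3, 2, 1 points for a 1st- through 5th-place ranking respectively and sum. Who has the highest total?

D: 13·2 + 27·1 + 21·5 + 37·5 + 26·5 = 473
A: 13·4 + 27·3 + 21·2 + 37·3 + 26·4 = 390
B: 13·5 + 27·4 + 21·3 + 37·4 + 26·2 = 436
C: 13·1 + 27·5 + 21·4 + 37·2 + 26·1 = 332
E: 13·3 + 27·2 + 21·1 + 37·1 + 26·3 = 229
D has the highest Borda score (473).

D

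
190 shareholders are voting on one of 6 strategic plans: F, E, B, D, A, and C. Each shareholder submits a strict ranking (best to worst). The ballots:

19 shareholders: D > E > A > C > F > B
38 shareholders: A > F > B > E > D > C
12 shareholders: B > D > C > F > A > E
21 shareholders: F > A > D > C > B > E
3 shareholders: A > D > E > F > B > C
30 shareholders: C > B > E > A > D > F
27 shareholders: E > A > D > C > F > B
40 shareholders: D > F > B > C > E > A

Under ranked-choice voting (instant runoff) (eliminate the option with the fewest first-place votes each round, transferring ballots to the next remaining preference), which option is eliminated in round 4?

C

Round 1: F 21, E 27, B 12, D 59, A 41, C 30. Eliminate B.
Round 2: F 21, E 27, D 71, A 41, C 30. Eliminate F.
Round 3: E 27, D 71, A 62, C 30. Eliminate E.
Round 4: D 71, A 89, C 30. Eliminate C.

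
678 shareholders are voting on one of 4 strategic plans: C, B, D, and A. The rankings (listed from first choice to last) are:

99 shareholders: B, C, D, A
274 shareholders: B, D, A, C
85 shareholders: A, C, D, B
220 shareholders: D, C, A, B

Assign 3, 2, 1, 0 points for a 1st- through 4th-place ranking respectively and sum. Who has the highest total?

D

C: 99·2 + 274·0 + 85·2 + 220·2 = 808
B: 99·3 + 274·3 + 85·0 + 220·0 = 1119
D: 99·1 + 274·2 + 85·1 + 220·3 = 1392
A: 99·0 + 274·1 + 85·3 + 220·1 = 749
D has the highest Borda score (1392).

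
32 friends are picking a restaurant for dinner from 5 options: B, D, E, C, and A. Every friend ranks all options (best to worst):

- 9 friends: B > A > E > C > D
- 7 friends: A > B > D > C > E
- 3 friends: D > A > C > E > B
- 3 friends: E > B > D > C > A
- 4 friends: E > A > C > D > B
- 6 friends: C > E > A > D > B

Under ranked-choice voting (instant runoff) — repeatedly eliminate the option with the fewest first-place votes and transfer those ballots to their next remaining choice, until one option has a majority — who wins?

Round 1: B 9, D 3, E 7, C 6, A 7. Eliminate D.
Round 2: B 9, E 7, C 6, A 10. Eliminate C.
Round 3: B 9, E 13, A 10. Eliminate B.
Round 4: E 13, A 19. A has a majority.

A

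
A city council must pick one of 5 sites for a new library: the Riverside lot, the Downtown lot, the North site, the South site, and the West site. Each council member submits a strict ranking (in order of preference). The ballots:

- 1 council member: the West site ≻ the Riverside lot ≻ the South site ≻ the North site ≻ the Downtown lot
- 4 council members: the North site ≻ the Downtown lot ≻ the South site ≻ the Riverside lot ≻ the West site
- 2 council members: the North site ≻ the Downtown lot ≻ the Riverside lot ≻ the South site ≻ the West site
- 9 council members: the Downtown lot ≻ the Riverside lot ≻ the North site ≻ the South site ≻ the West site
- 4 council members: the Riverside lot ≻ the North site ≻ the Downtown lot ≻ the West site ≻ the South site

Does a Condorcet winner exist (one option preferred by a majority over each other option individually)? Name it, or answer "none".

none

Checking pairwise contests:
the Downtown lot beats the Riverside lot 15–5.
the North site beats the Downtown lot 11–9.
the Riverside lot beats the North site 14–6.
the Riverside lot beats the South site 16–4.
the Riverside lot beats the West site 19–1.
Every option loses at least one head-to-head, so there is no Condorcet winner.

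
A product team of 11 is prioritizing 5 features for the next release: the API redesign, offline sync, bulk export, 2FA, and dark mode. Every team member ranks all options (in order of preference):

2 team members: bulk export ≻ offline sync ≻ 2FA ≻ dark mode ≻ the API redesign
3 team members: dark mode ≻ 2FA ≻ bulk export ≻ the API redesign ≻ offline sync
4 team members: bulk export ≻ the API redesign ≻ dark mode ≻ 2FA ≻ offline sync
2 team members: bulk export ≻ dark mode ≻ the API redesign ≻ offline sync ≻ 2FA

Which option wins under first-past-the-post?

First-place votes: the API redesign 0, offline sync 0, bulk export 8, 2FA 0, dark mode 3.
bulk export has the most first-place votes.

bulk export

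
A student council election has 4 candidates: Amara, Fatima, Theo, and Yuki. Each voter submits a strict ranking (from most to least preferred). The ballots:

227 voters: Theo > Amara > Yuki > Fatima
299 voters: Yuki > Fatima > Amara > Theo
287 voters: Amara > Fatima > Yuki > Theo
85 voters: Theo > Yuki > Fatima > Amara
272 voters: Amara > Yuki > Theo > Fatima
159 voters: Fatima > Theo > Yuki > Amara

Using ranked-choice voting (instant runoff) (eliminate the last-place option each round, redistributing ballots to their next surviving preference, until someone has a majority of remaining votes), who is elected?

Round 1: Amara 559, Fatima 159, Theo 312, Yuki 299. Eliminate Fatima.
Round 2: Amara 559, Theo 471, Yuki 299. Eliminate Yuki.
Round 3: Amara 858, Theo 471. Amara has a majority.

Amara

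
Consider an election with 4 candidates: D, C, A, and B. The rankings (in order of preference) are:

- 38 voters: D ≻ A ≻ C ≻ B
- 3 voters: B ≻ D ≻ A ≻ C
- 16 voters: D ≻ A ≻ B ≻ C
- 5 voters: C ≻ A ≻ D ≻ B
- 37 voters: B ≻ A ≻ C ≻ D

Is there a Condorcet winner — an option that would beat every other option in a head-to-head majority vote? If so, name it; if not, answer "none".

D

D vs C: 57–42 for D.
D vs A: 57–42 for D.
D vs B: 59–40 for D.
D beats every other option head-to-head.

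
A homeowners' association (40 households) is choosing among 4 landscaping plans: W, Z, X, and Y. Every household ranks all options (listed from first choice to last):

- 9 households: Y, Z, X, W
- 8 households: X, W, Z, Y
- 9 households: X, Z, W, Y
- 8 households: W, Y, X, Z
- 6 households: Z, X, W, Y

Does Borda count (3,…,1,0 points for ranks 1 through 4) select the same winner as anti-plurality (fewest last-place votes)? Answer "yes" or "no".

yes

Borda — scores: W 55, Z 62, X 80, Y 43. Winner: X.
Anti-plurality — last-place votes: W 9, Z 8, X 0, Y 23. Winner: X.
The two methods agree.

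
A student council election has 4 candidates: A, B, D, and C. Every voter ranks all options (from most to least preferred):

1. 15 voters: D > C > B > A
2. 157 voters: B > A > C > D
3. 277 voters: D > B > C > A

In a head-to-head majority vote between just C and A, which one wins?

Voters preferring C to A: 292; preferring A to C: 157.
C wins the head-to-head.

C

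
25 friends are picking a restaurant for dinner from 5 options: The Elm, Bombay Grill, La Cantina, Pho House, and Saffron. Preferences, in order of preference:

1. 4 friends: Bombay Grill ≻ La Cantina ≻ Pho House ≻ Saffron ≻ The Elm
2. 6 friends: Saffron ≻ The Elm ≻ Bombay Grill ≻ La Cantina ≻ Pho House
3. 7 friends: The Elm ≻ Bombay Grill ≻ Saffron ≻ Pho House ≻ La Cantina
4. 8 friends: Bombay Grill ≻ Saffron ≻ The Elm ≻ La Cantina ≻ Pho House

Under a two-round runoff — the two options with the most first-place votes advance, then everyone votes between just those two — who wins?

The Elm

Round 1 first-place votes: The Elm 7, Bombay Grill 12, La Cantina 0, Pho House 0, Saffron 6.
Bombay Grill and The Elm advance.
Runoff: Bombay Grill is preferred to The Elm by 12 voters; The Elm by 13.
The Elm wins the runoff.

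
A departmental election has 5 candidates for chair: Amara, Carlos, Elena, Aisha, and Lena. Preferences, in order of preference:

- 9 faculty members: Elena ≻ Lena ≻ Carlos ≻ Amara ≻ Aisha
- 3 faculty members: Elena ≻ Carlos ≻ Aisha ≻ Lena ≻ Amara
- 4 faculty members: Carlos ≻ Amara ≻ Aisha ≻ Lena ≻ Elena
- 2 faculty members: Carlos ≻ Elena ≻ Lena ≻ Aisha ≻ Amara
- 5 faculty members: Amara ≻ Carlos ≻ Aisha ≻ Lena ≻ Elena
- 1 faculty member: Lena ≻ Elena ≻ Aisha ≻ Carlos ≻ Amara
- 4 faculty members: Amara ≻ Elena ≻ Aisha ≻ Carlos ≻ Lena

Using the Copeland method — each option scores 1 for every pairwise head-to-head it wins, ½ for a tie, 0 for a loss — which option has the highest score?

Elena

Amara: beats Aisha; loses to Carlos, Elena, and Lena → score 1.
Carlos: beats Amara, Aisha, and Lena; loses to Elena → score 3.
Elena: beats Amara, Carlos, Aisha, and Lena → score 4.
Aisha: beats Lena; loses to Amara, Carlos, and Elena → score 1.
Lena: beats Amara; loses to Carlos, Elena, and Aisha → score 1.
Elena has the best pairwise record.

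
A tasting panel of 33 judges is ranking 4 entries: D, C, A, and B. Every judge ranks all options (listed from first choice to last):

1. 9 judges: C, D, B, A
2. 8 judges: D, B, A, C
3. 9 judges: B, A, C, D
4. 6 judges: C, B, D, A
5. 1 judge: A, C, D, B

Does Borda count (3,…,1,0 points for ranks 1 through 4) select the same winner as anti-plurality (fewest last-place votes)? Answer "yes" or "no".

Borda — scores: D 49, C 56, A 29, B 64. Winner: B.
Anti-plurality — last-place votes: D 9, C 8, A 15, B 1. Winner: B.
The two methods agree.

yes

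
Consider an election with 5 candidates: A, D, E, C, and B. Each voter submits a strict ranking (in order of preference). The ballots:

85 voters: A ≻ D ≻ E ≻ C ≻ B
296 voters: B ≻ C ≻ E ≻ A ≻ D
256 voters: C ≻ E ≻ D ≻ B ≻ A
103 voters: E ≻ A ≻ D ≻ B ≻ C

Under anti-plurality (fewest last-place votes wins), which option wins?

E

Last-place votes: A 256, D 296, E 0, C 103, B 85.
E is ranked last by the fewest voters, so E wins.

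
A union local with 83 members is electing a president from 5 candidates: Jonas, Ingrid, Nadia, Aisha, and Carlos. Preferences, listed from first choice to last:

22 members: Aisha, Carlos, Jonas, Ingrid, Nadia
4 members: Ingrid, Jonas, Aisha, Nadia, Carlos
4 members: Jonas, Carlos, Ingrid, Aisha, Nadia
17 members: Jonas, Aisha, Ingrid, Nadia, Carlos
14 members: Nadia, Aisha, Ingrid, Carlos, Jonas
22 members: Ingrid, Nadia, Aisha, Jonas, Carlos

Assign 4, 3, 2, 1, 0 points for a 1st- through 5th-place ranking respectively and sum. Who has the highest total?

Aisha

Jonas: 22·2 + 4·3 + 4·4 + 17·4 + 14·0 + 22·1 = 162
Ingrid: 22·1 + 4·4 + 4·2 + 17·2 + 14·2 + 22·4 = 196
Nadia: 22·0 + 4·1 + 4·0 + 17·1 + 14·4 + 22·3 = 143
Aisha: 22·4 + 4·2 + 4·1 + 17·3 + 14·3 + 22·2 = 237
Carlos: 22·3 + 4·0 + 4·3 + 17·0 + 14·1 + 22·0 = 92
Aisha has the highest Borda score (237).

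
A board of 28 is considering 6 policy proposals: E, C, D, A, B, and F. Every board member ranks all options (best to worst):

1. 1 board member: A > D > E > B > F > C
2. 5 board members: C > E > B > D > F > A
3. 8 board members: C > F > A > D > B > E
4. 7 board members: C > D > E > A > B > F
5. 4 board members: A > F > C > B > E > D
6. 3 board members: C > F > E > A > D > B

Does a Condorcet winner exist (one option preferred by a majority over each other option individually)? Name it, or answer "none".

C vs E: 27–1 for C.
C vs D: 27–1 for C.
C vs A: 23–5 for C.
C vs B: 27–1 for C.
C vs F: 23–5 for C.
C beats every other option head-to-head.

C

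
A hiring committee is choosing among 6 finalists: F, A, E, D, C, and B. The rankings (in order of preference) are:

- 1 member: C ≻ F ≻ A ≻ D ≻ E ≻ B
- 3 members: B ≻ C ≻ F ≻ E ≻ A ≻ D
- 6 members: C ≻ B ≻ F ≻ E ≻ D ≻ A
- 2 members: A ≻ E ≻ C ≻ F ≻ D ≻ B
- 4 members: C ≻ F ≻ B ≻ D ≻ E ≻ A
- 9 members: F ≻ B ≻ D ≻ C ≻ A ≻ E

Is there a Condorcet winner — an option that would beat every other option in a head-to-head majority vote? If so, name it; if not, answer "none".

C

C vs F: 16–9 for C.
C vs A: 23–2 for C.
C vs E: 23–2 for C.
C vs D: 16–9 for C.
C vs B: 13–12 for C.
C beats every other option head-to-head.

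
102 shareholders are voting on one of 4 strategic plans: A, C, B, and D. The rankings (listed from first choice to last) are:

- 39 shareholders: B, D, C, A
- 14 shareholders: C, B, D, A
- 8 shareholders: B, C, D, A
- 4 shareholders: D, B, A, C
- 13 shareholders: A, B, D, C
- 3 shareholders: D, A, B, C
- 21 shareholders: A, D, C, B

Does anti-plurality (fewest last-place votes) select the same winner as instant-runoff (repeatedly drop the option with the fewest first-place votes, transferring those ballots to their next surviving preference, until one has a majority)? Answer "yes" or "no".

no

Anti-plurality — last-place votes: A 61, C 20, B 21, D 0. Winner: D.
Instant-runoff — R1 A 34, C 14, B 47, D 7 (D out); R2 A 37, C 14, B 51 (C out); R3 A 37, B 65 (B winner). Winner: B.
The two methods disagree.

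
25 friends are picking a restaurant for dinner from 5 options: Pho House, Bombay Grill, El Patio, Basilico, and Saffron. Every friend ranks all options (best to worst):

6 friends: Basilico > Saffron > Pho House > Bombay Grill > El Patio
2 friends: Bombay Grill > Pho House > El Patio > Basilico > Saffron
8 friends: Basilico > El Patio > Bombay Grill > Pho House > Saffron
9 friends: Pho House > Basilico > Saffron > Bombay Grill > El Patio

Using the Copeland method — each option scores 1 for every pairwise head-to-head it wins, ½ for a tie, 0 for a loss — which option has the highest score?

Basilico

Pho House: beats Bombay Grill, El Patio, and Saffron; loses to Basilico → score 3.
Bombay Grill: beats El Patio; loses to Pho House, Basilico, and Saffron → score 1.
El Patio: loses to Pho House, Bombay Grill, Basilico, and Saffron → score 0.
Basilico: beats Pho House, Bombay Grill, El Patio, and Saffron → score 4.
Saffron: beats Bombay Grill and El Patio; loses to Pho House and Basilico → score 2.
Basilico has the best pairwise record.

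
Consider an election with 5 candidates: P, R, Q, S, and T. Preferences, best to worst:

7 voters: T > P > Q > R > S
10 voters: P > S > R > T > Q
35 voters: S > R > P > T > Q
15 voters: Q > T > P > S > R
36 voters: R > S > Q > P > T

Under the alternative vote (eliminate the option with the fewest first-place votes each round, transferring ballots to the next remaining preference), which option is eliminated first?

Round 1: P 10, R 36, Q 15, S 35, T 7. Eliminate T.

T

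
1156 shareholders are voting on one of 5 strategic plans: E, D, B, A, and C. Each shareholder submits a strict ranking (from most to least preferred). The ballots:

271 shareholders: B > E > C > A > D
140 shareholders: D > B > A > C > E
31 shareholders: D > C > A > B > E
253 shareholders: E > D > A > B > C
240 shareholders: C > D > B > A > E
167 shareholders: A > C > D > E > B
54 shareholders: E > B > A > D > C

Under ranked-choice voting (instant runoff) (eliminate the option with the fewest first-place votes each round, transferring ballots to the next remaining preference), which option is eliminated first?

Round 1: E 307, D 171, B 271, A 167, C 240. Eliminate A.

A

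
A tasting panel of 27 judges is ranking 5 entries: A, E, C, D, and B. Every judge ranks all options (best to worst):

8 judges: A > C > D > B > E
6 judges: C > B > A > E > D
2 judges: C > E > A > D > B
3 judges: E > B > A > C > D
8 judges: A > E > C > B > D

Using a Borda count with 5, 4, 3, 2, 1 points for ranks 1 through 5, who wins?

A

A: 8·5 + 6·3 + 2·3 + 3·3 + 8·5 = 113
E: 8·1 + 6·2 + 2·4 + 3·5 + 8·4 = 75
C: 8·4 + 6·5 + 2·5 + 3·2 + 8·3 = 102
D: 8·3 + 6·1 + 2·2 + 3·1 + 8·1 = 45
B: 8·2 + 6·4 + 2·1 + 3·4 + 8·2 = 70
A has the highest Borda score (113).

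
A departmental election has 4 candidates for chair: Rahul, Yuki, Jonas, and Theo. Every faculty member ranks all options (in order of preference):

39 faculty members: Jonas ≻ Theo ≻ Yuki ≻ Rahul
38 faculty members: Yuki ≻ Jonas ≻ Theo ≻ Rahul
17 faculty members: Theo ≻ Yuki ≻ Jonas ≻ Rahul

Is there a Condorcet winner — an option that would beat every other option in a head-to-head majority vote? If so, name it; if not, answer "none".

none

Checking pairwise contests:
Yuki beats Rahul 94–0.
Theo beats Yuki 56–38.
Yuki beats Jonas 55–39.
Jonas beats Theo 77–17.
Every option loses at least one head-to-head, so there is no Condorcet winner.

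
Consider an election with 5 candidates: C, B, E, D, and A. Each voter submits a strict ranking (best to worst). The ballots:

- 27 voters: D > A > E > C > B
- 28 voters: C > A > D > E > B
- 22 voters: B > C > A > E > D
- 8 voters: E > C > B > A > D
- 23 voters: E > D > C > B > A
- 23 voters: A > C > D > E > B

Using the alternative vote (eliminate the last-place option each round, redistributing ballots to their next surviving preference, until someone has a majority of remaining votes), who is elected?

Round 1: C 28, B 22, E 31, D 27, A 23. Eliminate B.
Round 2: C 50, E 31, D 27, A 23. Eliminate A.
Round 3: C 73, E 31, D 27. C has a majority.

C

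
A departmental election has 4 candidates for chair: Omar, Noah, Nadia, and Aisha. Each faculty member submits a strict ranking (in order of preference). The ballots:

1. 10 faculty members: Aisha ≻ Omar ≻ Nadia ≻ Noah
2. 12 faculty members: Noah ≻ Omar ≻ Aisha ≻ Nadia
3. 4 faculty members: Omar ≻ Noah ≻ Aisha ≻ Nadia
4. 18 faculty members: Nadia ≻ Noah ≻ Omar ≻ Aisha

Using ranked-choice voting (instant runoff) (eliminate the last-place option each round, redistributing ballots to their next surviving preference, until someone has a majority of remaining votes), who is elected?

Round 1: Omar 4, Noah 12, Nadia 18, Aisha 10. Eliminate Omar.
Round 2: Noah 16, Nadia 18, Aisha 10. Eliminate Aisha.
Round 3: Noah 16, Nadia 28. Nadia has a majority.

Nadia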